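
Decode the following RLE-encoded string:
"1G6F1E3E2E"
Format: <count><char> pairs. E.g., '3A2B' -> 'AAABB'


Expanding each <count><char> pair:
  1G -> 'G'
  6F -> 'FFFFFF'
  1E -> 'E'
  3E -> 'EEE'
  2E -> 'EE'

Decoded = GFFFFFFEEEEEE


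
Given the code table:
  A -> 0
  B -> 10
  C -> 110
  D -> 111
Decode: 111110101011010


Decoding:
111 -> D
110 -> C
10 -> B
10 -> B
110 -> C
10 -> B


Result: DCBBCB


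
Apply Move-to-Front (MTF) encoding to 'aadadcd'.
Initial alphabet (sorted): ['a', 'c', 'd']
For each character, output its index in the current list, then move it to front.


MTF encoding:
'a': index 0 in ['a', 'c', 'd'] -> ['a', 'c', 'd']
'a': index 0 in ['a', 'c', 'd'] -> ['a', 'c', 'd']
'd': index 2 in ['a', 'c', 'd'] -> ['d', 'a', 'c']
'a': index 1 in ['d', 'a', 'c'] -> ['a', 'd', 'c']
'd': index 1 in ['a', 'd', 'c'] -> ['d', 'a', 'c']
'c': index 2 in ['d', 'a', 'c'] -> ['c', 'd', 'a']
'd': index 1 in ['c', 'd', 'a'] -> ['d', 'c', 'a']


Output: [0, 0, 2, 1, 1, 2, 1]


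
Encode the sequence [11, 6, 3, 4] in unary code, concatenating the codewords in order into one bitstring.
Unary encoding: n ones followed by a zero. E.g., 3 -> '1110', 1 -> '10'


Encode each number as n ones followed by a terminating 0:
  11 -> 111111111110 (12 bits)
  6 -> 1111110 (7 bits)
  3 -> 1110 (4 bits)
  4 -> 11110 (5 bits)
Total length = 12 + 7 + 4 + 5 = 28 bits.

Unary([11, 6, 3, 4]) = 1111111111101111110111011110 (28 bits)


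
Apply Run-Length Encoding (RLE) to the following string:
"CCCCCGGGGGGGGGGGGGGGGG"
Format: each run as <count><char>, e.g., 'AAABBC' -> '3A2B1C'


Scanning runs left to right:
  i=0: run of 'C' x 5 -> '5C'
  i=5: run of 'G' x 17 -> '17G'

RLE = 5C17G


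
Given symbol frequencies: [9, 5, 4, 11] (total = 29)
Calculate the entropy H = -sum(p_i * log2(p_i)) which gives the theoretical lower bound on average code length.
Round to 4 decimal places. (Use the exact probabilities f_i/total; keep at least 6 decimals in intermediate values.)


Per-symbol terms -p_i * log2(p_i) with p_i = f_i/29:
  p = 9/29 = 0.310345: log2(p) = -1.688056, -p*log2(p) = 0.523879
  p = 5/29 = 0.172414: log2(p) = -2.536053, -p*log2(p) = 0.437251
  p = 4/29 = 0.137931: log2(p) = -2.857981, -p*log2(p) = 0.394204
  p = 11/29 = 0.379310: log2(p) = -1.398549, -p*log2(p) = 0.530484
H = 0.523879 + 0.437251 + 0.394204 + 0.530484 = 1.885818

H = 1.8858 bits/symbol


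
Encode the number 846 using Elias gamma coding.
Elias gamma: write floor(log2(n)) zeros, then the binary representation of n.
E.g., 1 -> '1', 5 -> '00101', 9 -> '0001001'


num_bits = floor(log2(846)) + 1 = 10
leading_zeros = num_bits - 1 = 9
binary(846) = 1101001110

Elias gamma(846) = '000000000' + '1101001110' = 0000000001101001110 (19 bits)


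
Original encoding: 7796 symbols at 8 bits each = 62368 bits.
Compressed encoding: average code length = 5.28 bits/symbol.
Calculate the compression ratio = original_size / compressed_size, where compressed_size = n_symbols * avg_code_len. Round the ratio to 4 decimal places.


original_size = n_symbols * orig_bits = 7796 * 8 = 62368 bits
compressed_size = n_symbols * avg_code_len = 7796 * 5.28 = 41162.88 bits
ratio = original_size / compressed_size = 62368 / 41162.88 = 1.5152

Compression ratio = 1.5152


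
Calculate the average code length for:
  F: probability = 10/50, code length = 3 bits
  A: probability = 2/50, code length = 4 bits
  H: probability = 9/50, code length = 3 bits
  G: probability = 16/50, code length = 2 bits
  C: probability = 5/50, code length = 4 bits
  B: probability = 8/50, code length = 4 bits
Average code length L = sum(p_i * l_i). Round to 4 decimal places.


Weighted contributions p_i * l_i:
  F: (10/50) * 3 = 30/50
  A: (2/50) * 4 = 8/50
  H: (9/50) * 3 = 27/50
  G: (16/50) * 2 = 32/50
  C: (5/50) * 4 = 20/50
  B: (8/50) * 4 = 32/50
Sum = (30 + 8 + 27 + 32 + 20 + 32)/50 = 149/50

L = 149/50 = 2.9800 bits/symbol


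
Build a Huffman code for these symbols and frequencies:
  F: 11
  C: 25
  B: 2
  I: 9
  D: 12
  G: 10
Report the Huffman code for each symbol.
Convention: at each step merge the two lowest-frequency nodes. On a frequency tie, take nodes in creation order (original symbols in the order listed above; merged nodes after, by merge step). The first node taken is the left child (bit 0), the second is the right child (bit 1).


Huffman tree construction:
Step 1: Merge B(2) + I(9) = 11
Step 2: Merge G(10) + F(11) = 21
Step 3: Merge (B+I)(11) + D(12) = 23
Step 4: Merge (G+F)(21) + ((B+I)+D)(23) = 44
Step 5: Merge C(25) + ((G+F)+((B+I)+D))(44) = 69
Read each symbol's code off the tree from the root (left child = 0, right child = 1).

Codes:
  F: 101 (length 3)
  C: 0 (length 1)
  B: 1100 (length 4)
  I: 1101 (length 4)
  D: 111 (length 3)
  G: 100 (length 3)
Average code length: 168/69 = 2.4348 bits/symbol


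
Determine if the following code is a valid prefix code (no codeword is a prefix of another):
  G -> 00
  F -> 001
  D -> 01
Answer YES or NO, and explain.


Checking each pair (does one codeword prefix another?):
  G='00' vs F='001': prefix -- VIOLATION

NO -- this is NOT a valid prefix code. G (00) is a prefix of F (001).


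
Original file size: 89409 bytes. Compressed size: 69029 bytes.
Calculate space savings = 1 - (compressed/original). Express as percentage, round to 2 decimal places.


ratio = compressed/original = 69029/89409 = 0.772059
savings = 1 - ratio = 1 - 0.772059 = 0.227941
as a percentage: 0.227941 * 100 = 22.79%

Space savings = 1 - 69029/89409 = 22.79%


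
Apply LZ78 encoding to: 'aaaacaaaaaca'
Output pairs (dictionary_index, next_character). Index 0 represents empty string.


LZ78 encoding steps:
Dictionary: {0: ''}
Step 1: w='' (idx 0), next='a' -> output (0, 'a'), add 'a' as idx 1
Step 2: w='a' (idx 1), next='a' -> output (1, 'a'), add 'aa' as idx 2
Step 3: w='a' (idx 1), next='c' -> output (1, 'c'), add 'ac' as idx 3
Step 4: w='aa' (idx 2), next='a' -> output (2, 'a'), add 'aaa' as idx 4
Step 5: w='aa' (idx 2), next='c' -> output (2, 'c'), add 'aac' as idx 5
Step 6: w='a' (idx 1), end of input -> output (1, '')


Encoded: [(0, 'a'), (1, 'a'), (1, 'c'), (2, 'a'), (2, 'c'), (1, '')]


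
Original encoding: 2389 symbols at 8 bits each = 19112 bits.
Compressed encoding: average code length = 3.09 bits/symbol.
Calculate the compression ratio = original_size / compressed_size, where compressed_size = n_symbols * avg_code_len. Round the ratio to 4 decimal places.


original_size = n_symbols * orig_bits = 2389 * 8 = 19112 bits
compressed_size = n_symbols * avg_code_len = 2389 * 3.09 = 7382.01 bits
ratio = original_size / compressed_size = 19112 / 7382.01 = 2.589

Compression ratio = 2.589


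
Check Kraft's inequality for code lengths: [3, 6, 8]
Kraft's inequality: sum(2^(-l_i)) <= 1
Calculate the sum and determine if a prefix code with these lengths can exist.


Sum = 2^(-3) + 2^(-6) + 2^(-8)
    = 0.125 + 0.015625 + 0.00390625
    = 37/256 = 0.14453125
Since 0.14453125 <= 1, Kraft's inequality IS satisfied.
A prefix code with these lengths CAN exist.

Kraft sum = 0.14453125. Satisfied.


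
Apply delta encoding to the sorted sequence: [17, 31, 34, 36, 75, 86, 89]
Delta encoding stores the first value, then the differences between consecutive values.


First value: 17
Deltas:
  31 - 17 = 14
  34 - 31 = 3
  36 - 34 = 2
  75 - 36 = 39
  86 - 75 = 11
  89 - 86 = 3


Delta encoded: [17, 14, 3, 2, 39, 11, 3]


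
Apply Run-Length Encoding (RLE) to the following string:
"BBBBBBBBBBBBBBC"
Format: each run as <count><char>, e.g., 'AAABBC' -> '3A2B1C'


Scanning runs left to right:
  i=0: run of 'B' x 14 -> '14B'
  i=14: run of 'C' x 1 -> '1C'

RLE = 14B1C


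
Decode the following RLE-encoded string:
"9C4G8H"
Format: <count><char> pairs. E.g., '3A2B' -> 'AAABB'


Expanding each <count><char> pair:
  9C -> 'CCCCCCCCC'
  4G -> 'GGGG'
  8H -> 'HHHHHHHH'

Decoded = CCCCCCCCCGGGGHHHHHHHH


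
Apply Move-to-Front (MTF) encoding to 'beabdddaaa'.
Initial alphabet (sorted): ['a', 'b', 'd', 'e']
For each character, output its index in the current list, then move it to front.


MTF encoding:
'b': index 1 in ['a', 'b', 'd', 'e'] -> ['b', 'a', 'd', 'e']
'e': index 3 in ['b', 'a', 'd', 'e'] -> ['e', 'b', 'a', 'd']
'a': index 2 in ['e', 'b', 'a', 'd'] -> ['a', 'e', 'b', 'd']
'b': index 2 in ['a', 'e', 'b', 'd'] -> ['b', 'a', 'e', 'd']
'd': index 3 in ['b', 'a', 'e', 'd'] -> ['d', 'b', 'a', 'e']
'd': index 0 in ['d', 'b', 'a', 'e'] -> ['d', 'b', 'a', 'e']
'd': index 0 in ['d', 'b', 'a', 'e'] -> ['d', 'b', 'a', 'e']
'a': index 2 in ['d', 'b', 'a', 'e'] -> ['a', 'd', 'b', 'e']
'a': index 0 in ['a', 'd', 'b', 'e'] -> ['a', 'd', 'b', 'e']
'a': index 0 in ['a', 'd', 'b', 'e'] -> ['a', 'd', 'b', 'e']


Output: [1, 3, 2, 2, 3, 0, 0, 2, 0, 0]


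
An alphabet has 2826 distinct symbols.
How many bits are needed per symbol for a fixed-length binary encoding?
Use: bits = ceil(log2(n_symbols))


log2(2826) = 11.4645
Bracket: 2^11 = 2048 < 2826 <= 2^12 = 4096
So ceil(log2(2826)) = 12

bits = ceil(log2(2826)) = ceil(11.4645) = 12 bits


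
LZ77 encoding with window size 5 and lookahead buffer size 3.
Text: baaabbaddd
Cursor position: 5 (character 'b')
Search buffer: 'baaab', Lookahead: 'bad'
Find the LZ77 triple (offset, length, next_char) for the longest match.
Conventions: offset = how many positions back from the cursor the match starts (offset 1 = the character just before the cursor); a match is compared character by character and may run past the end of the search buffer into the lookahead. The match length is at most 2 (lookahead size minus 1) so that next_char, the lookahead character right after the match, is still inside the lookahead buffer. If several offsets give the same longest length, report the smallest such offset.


Try each offset into the search buffer:
  offset=1 (pos 4, char 'b'): match length 1
  offset=2 (pos 3, char 'a'): match length 0
  offset=3 (pos 2, char 'a'): match length 0
  offset=4 (pos 1, char 'a'): match length 0
  offset=5 (pos 0, char 'b'): match length 2
Longest match has length 2 at offset 5.
next_char = character at position 5 + 2 = 7 -> 'd'

Best match: offset=5, length=2 (matching 'ba' starting at position 0)
LZ77 triple: (5, 2, 'd')


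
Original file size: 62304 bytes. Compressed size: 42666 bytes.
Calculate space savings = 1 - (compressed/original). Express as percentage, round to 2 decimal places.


ratio = compressed/original = 42666/62304 = 0.684804
savings = 1 - ratio = 1 - 0.684804 = 0.315196
as a percentage: 0.315196 * 100 = 31.52%

Space savings = 1 - 42666/62304 = 31.52%


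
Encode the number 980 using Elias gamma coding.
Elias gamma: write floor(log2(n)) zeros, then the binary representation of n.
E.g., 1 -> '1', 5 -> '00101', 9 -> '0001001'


num_bits = floor(log2(980)) + 1 = 10
leading_zeros = num_bits - 1 = 9
binary(980) = 1111010100

Elias gamma(980) = '000000000' + '1111010100' = 0000000001111010100 (19 bits)


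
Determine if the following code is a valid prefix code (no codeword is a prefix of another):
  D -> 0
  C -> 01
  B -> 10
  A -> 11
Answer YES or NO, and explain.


Checking each pair (does one codeword prefix another?):
  D='0' vs C='01': prefix -- VIOLATION

NO -- this is NOT a valid prefix code. D (0) is a prefix of C (01).


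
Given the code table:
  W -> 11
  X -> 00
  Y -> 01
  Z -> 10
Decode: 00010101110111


Decoding:
00 -> X
01 -> Y
01 -> Y
01 -> Y
11 -> W
01 -> Y
11 -> W


Result: XYYYWYW


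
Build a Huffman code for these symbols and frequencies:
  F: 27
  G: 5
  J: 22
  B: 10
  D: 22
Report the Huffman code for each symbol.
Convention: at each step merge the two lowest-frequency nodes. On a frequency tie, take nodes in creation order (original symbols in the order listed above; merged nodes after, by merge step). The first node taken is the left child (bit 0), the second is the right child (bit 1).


Huffman tree construction:
Step 1: Merge G(5) + B(10) = 15
Step 2: Merge (G+B)(15) + J(22) = 37
Step 3: Merge D(22) + F(27) = 49
Step 4: Merge ((G+B)+J)(37) + (D+F)(49) = 86
Read each symbol's code off the tree from the root (left child = 0, right child = 1).

Codes:
  F: 11 (length 2)
  G: 000 (length 3)
  J: 01 (length 2)
  B: 001 (length 3)
  D: 10 (length 2)
Average code length: 187/86 = 2.1744 bits/symbol


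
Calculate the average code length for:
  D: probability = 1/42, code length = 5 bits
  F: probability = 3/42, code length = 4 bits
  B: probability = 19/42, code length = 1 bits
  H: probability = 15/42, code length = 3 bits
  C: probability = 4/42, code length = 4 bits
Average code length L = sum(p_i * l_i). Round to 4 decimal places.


Weighted contributions p_i * l_i:
  D: (1/42) * 5 = 5/42
  F: (3/42) * 4 = 12/42
  B: (19/42) * 1 = 19/42
  H: (15/42) * 3 = 45/42
  C: (4/42) * 4 = 16/42
Sum = (5 + 12 + 19 + 45 + 16)/42 = 97/42

L = 97/42 = 2.3095 bits/symbol


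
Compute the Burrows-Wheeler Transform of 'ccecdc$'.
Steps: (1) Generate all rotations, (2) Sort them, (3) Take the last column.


Rotations (sorted):
  0: $ccecdc -> last char: c
  1: c$ccecd -> last char: d
  2: ccecdc$ -> last char: $
  3: cdc$cce -> last char: e
  4: cecdc$c -> last char: c
  5: dc$ccec -> last char: c
  6: ecdc$cc -> last char: c


BWT = cd$eccc


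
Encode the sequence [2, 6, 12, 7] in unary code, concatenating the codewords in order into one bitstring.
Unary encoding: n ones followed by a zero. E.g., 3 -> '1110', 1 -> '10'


Encode each number as n ones followed by a terminating 0:
  2 -> 110 (3 bits)
  6 -> 1111110 (7 bits)
  12 -> 1111111111110 (13 bits)
  7 -> 11111110 (8 bits)
Total length = 3 + 7 + 13 + 8 = 31 bits.

Unary([2, 6, 12, 7]) = 1101111110111111111111011111110 (31 bits)


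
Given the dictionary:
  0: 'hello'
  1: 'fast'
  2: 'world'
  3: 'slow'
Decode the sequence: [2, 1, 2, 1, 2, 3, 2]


Look up each index in the dictionary:
  2 -> 'world'
  1 -> 'fast'
  2 -> 'world'
  1 -> 'fast'
  2 -> 'world'
  3 -> 'slow'
  2 -> 'world'

Decoded: "world fast world fast world slow world"


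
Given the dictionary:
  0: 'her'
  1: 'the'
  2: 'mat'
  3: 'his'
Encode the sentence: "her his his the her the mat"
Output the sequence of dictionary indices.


Look up each word in the dictionary:
  'her' -> 0
  'his' -> 3
  'his' -> 3
  'the' -> 1
  'her' -> 0
  'the' -> 1
  'mat' -> 2

Encoded: [0, 3, 3, 1, 0, 1, 2]


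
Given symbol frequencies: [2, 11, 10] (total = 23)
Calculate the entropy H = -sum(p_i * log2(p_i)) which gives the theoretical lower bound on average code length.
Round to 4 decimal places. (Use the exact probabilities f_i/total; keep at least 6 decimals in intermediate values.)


Per-symbol terms -p_i * log2(p_i) with p_i = f_i/23:
  p = 2/23 = 0.086957: log2(p) = -3.523562, -p*log2(p) = 0.306397
  p = 11/23 = 0.478261: log2(p) = -1.064130, -p*log2(p) = 0.508932
  p = 10/23 = 0.434783: log2(p) = -1.201634, -p*log2(p) = 0.522450
H = 0.306397 + 0.508932 + 0.522450 = 1.337779

H = 1.3378 bits/symbol


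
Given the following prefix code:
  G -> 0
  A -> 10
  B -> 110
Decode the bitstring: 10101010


Decoding step by step:
Bits 10 -> A
Bits 10 -> A
Bits 10 -> A
Bits 10 -> A


Decoded message: AAAA


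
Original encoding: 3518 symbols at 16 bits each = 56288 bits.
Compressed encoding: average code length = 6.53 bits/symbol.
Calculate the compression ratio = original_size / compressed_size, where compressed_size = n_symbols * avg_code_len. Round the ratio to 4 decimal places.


original_size = n_symbols * orig_bits = 3518 * 16 = 56288 bits
compressed_size = n_symbols * avg_code_len = 3518 * 6.53 = 22972.54 bits
ratio = original_size / compressed_size = 56288 / 22972.54 = 2.4502

Compression ratio = 2.4502


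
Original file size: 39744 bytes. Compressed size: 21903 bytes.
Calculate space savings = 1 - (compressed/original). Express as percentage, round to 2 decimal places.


ratio = compressed/original = 21903/39744 = 0.551102
savings = 1 - ratio = 1 - 0.551102 = 0.448898
as a percentage: 0.448898 * 100 = 44.89%

Space savings = 1 - 21903/39744 = 44.89%


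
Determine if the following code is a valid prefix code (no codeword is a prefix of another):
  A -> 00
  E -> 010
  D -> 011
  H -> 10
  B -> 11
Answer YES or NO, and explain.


Checking each pair (does one codeword prefix another?):
  A='00' vs E='010': no prefix
  A='00' vs D='011': no prefix
  A='00' vs H='10': no prefix
  A='00' vs B='11': no prefix
  E='010' vs A='00': no prefix
  E='010' vs D='011': no prefix
  E='010' vs H='10': no prefix
  E='010' vs B='11': no prefix
  D='011' vs A='00': no prefix
  D='011' vs E='010': no prefix
  D='011' vs H='10': no prefix
  D='011' vs B='11': no prefix
  H='10' vs A='00': no prefix
  H='10' vs E='010': no prefix
  H='10' vs D='011': no prefix
  H='10' vs B='11': no prefix
  B='11' vs A='00': no prefix
  B='11' vs E='010': no prefix
  B='11' vs D='011': no prefix
  B='11' vs H='10': no prefix
No violation found over all pairs.

YES -- this is a valid prefix code. No codeword is a prefix of any other codeword.


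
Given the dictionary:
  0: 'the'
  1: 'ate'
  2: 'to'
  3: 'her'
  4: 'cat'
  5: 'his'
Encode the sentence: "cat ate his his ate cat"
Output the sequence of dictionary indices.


Look up each word in the dictionary:
  'cat' -> 4
  'ate' -> 1
  'his' -> 5
  'his' -> 5
  'ate' -> 1
  'cat' -> 4

Encoded: [4, 1, 5, 5, 1, 4]


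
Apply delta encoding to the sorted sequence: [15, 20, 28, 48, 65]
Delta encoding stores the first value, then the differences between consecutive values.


First value: 15
Deltas:
  20 - 15 = 5
  28 - 20 = 8
  48 - 28 = 20
  65 - 48 = 17


Delta encoded: [15, 5, 8, 20, 17]


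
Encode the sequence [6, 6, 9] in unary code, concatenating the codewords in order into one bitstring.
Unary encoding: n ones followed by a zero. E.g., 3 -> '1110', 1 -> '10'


Encode each number as n ones followed by a terminating 0:
  6 -> 1111110 (7 bits)
  6 -> 1111110 (7 bits)
  9 -> 1111111110 (10 bits)
Total length = 7 + 7 + 10 = 24 bits.

Unary([6, 6, 9]) = 111111011111101111111110 (24 bits)


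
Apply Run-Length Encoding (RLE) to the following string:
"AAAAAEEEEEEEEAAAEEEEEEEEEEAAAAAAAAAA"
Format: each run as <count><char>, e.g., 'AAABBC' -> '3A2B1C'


Scanning runs left to right:
  i=0: run of 'A' x 5 -> '5A'
  i=5: run of 'E' x 8 -> '8E'
  i=13: run of 'A' x 3 -> '3A'
  i=16: run of 'E' x 10 -> '10E'
  i=26: run of 'A' x 10 -> '10A'

RLE = 5A8E3A10E10A


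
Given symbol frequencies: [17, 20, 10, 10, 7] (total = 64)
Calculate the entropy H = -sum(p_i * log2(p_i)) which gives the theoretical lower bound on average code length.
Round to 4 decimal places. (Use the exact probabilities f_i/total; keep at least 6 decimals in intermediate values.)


Per-symbol terms -p_i * log2(p_i) with p_i = f_i/64:
  p = 17/64 = 0.265625: log2(p) = -1.912537, -p*log2(p) = 0.508018
  p = 20/64 = 0.312500: log2(p) = -1.678072, -p*log2(p) = 0.524397
  p = 10/64 = 0.156250: log2(p) = -2.678072, -p*log2(p) = 0.418449
  p = 10/64 = 0.156250: log2(p) = -2.678072, -p*log2(p) = 0.418449
  p = 7/64 = 0.109375: log2(p) = -3.192645, -p*log2(p) = 0.349196
H = 0.508018 + 0.524397 + 0.418449 + 0.418449 + 0.349196 = 2.218509

H = 2.2185 bits/symbol


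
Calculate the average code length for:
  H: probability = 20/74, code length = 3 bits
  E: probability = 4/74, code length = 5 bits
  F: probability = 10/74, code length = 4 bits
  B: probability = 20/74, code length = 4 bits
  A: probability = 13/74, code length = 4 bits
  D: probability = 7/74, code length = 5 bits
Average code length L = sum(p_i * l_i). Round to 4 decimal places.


Weighted contributions p_i * l_i:
  H: (20/74) * 3 = 60/74
  E: (4/74) * 5 = 20/74
  F: (10/74) * 4 = 40/74
  B: (20/74) * 4 = 80/74
  A: (13/74) * 4 = 52/74
  D: (7/74) * 5 = 35/74
Sum = (60 + 20 + 40 + 80 + 52 + 35)/74 = 287/74

L = 287/74 = 3.8784 bits/symbol


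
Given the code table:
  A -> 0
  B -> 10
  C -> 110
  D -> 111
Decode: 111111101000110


Decoding:
111 -> D
111 -> D
10 -> B
10 -> B
0 -> A
0 -> A
110 -> C


Result: DDBBAAC


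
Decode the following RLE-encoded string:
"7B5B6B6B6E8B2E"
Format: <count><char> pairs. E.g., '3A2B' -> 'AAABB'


Expanding each <count><char> pair:
  7B -> 'BBBBBBB'
  5B -> 'BBBBB'
  6B -> 'BBBBBB'
  6B -> 'BBBBBB'
  6E -> 'EEEEEE'
  8B -> 'BBBBBBBB'
  2E -> 'EE'

Decoded = BBBBBBBBBBBBBBBBBBBBBBBBEEEEEEBBBBBBBBEE


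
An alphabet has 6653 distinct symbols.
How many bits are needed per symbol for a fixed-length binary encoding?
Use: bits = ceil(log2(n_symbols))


log2(6653) = 12.6998
Bracket: 2^12 = 4096 < 6653 <= 2^13 = 8192
So ceil(log2(6653)) = 13

bits = ceil(log2(6653)) = ceil(12.6998) = 13 bits


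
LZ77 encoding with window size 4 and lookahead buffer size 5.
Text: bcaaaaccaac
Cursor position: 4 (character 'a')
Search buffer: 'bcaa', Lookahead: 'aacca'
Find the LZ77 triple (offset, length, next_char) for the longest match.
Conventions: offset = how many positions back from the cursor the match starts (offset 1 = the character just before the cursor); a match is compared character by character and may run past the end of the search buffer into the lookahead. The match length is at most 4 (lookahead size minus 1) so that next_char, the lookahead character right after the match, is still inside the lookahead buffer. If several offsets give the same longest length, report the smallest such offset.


Try each offset into the search buffer:
  offset=1 (pos 3, char 'a'): match length 2
  offset=2 (pos 2, char 'a'): match length 2
  offset=3 (pos 1, char 'c'): match length 0
  offset=4 (pos 0, char 'b'): match length 0
Longest match has length 2, found at offsets 1, 2; take the smallest, offset 1.
next_char = character at position 4 + 2 = 6 -> 'c'

Best match: offset=1, length=2 (matching 'aa' starting at position 3)
LZ77 triple: (1, 2, 'c')


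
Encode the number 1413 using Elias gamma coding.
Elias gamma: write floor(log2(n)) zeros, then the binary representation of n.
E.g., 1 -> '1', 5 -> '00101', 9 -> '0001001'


num_bits = floor(log2(1413)) + 1 = 11
leading_zeros = num_bits - 1 = 10
binary(1413) = 10110000101

Elias gamma(1413) = '0000000000' + '10110000101' = 000000000010110000101 (21 bits)


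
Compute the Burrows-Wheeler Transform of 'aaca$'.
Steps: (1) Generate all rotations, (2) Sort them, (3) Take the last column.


Rotations (sorted):
  0: $aaca -> last char: a
  1: a$aac -> last char: c
  2: aaca$ -> last char: $
  3: aca$a -> last char: a
  4: ca$aa -> last char: a


BWT = ac$aa


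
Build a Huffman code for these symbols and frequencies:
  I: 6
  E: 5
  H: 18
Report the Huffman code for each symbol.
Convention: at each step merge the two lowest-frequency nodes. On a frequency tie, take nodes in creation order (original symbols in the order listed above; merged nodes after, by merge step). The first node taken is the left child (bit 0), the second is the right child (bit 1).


Huffman tree construction:
Step 1: Merge E(5) + I(6) = 11
Step 2: Merge (E+I)(11) + H(18) = 29
Read each symbol's code off the tree from the root (left child = 0, right child = 1).

Codes:
  I: 01 (length 2)
  E: 00 (length 2)
  H: 1 (length 1)
Average code length: 40/29 = 1.3793 bits/symbol


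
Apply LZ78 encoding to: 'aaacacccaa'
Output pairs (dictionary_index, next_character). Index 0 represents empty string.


LZ78 encoding steps:
Dictionary: {0: ''}
Step 1: w='' (idx 0), next='a' -> output (0, 'a'), add 'a' as idx 1
Step 2: w='a' (idx 1), next='a' -> output (1, 'a'), add 'aa' as idx 2
Step 3: w='' (idx 0), next='c' -> output (0, 'c'), add 'c' as idx 3
Step 4: w='a' (idx 1), next='c' -> output (1, 'c'), add 'ac' as idx 4
Step 5: w='c' (idx 3), next='c' -> output (3, 'c'), add 'cc' as idx 5
Step 6: w='aa' (idx 2), end of input -> output (2, '')


Encoded: [(0, 'a'), (1, 'a'), (0, 'c'), (1, 'c'), (3, 'c'), (2, '')]


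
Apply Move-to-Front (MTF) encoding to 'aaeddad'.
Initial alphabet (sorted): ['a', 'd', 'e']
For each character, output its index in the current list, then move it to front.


MTF encoding:
'a': index 0 in ['a', 'd', 'e'] -> ['a', 'd', 'e']
'a': index 0 in ['a', 'd', 'e'] -> ['a', 'd', 'e']
'e': index 2 in ['a', 'd', 'e'] -> ['e', 'a', 'd']
'd': index 2 in ['e', 'a', 'd'] -> ['d', 'e', 'a']
'd': index 0 in ['d', 'e', 'a'] -> ['d', 'e', 'a']
'a': index 2 in ['d', 'e', 'a'] -> ['a', 'd', 'e']
'd': index 1 in ['a', 'd', 'e'] -> ['d', 'a', 'e']


Output: [0, 0, 2, 2, 0, 2, 1]


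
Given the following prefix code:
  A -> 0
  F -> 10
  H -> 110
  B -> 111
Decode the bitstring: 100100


Decoding step by step:
Bits 10 -> F
Bits 0 -> A
Bits 10 -> F
Bits 0 -> A


Decoded message: FAFA


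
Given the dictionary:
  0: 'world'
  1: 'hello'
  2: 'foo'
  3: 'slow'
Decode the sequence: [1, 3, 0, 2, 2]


Look up each index in the dictionary:
  1 -> 'hello'
  3 -> 'slow'
  0 -> 'world'
  2 -> 'foo'
  2 -> 'foo'

Decoded: "hello slow world foo foo"


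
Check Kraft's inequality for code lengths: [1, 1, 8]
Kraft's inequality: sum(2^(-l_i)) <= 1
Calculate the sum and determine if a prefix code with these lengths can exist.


Sum = 2^(-1) + 2^(-1) + 2^(-8)
    = 0.5 + 0.5 + 0.00390625
    = 257/256 = 1.00390625
Since 1.00390625 > 1, Kraft's inequality is NOT satisfied.
A prefix code with these lengths CANNOT exist.

Kraft sum = 1.00390625. Not satisfied.


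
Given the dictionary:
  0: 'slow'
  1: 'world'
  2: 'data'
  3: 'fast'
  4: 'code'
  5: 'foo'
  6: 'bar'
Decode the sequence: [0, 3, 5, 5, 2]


Look up each index in the dictionary:
  0 -> 'slow'
  3 -> 'fast'
  5 -> 'foo'
  5 -> 'foo'
  2 -> 'data'

Decoded: "slow fast foo foo data"


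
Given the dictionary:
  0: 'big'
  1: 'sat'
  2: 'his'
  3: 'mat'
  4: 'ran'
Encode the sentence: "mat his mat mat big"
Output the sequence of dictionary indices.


Look up each word in the dictionary:
  'mat' -> 3
  'his' -> 2
  'mat' -> 3
  'mat' -> 3
  'big' -> 0

Encoded: [3, 2, 3, 3, 0]


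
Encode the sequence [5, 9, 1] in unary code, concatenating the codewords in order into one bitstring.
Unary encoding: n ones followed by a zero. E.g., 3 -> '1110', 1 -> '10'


Encode each number as n ones followed by a terminating 0:
  5 -> 111110 (6 bits)
  9 -> 1111111110 (10 bits)
  1 -> 10 (2 bits)
Total length = 6 + 10 + 2 = 18 bits.

Unary([5, 9, 1]) = 111110111111111010 (18 bits)


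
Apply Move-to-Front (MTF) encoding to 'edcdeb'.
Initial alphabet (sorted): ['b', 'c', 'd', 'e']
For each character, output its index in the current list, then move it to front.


MTF encoding:
'e': index 3 in ['b', 'c', 'd', 'e'] -> ['e', 'b', 'c', 'd']
'd': index 3 in ['e', 'b', 'c', 'd'] -> ['d', 'e', 'b', 'c']
'c': index 3 in ['d', 'e', 'b', 'c'] -> ['c', 'd', 'e', 'b']
'd': index 1 in ['c', 'd', 'e', 'b'] -> ['d', 'c', 'e', 'b']
'e': index 2 in ['d', 'c', 'e', 'b'] -> ['e', 'd', 'c', 'b']
'b': index 3 in ['e', 'd', 'c', 'b'] -> ['b', 'e', 'd', 'c']


Output: [3, 3, 3, 1, 2, 3]


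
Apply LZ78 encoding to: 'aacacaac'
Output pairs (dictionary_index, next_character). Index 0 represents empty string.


LZ78 encoding steps:
Dictionary: {0: ''}
Step 1: w='' (idx 0), next='a' -> output (0, 'a'), add 'a' as idx 1
Step 2: w='a' (idx 1), next='c' -> output (1, 'c'), add 'ac' as idx 2
Step 3: w='ac' (idx 2), next='a' -> output (2, 'a'), add 'aca' as idx 3
Step 4: w='ac' (idx 2), end of input -> output (2, '')


Encoded: [(0, 'a'), (1, 'c'), (2, 'a'), (2, '')]


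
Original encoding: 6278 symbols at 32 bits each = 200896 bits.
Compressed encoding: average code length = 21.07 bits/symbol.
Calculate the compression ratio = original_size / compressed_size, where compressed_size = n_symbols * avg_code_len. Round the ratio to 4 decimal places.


original_size = n_symbols * orig_bits = 6278 * 32 = 200896 bits
compressed_size = n_symbols * avg_code_len = 6278 * 21.07 = 132277.46 bits
ratio = original_size / compressed_size = 200896 / 132277.46 = 1.5187

Compression ratio = 1.5187


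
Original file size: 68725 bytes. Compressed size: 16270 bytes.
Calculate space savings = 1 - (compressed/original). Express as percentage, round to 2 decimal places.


ratio = compressed/original = 16270/68725 = 0.236741
savings = 1 - ratio = 1 - 0.236741 = 0.763259
as a percentage: 0.763259 * 100 = 76.33%

Space savings = 1 - 16270/68725 = 76.33%


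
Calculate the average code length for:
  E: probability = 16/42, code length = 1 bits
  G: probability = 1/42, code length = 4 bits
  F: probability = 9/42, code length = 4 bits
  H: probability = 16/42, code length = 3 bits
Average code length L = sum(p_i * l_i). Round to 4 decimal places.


Weighted contributions p_i * l_i:
  E: (16/42) * 1 = 16/42
  G: (1/42) * 4 = 4/42
  F: (9/42) * 4 = 36/42
  H: (16/42) * 3 = 48/42
Sum = (16 + 4 + 36 + 48)/42 = 104/42

L = 104/42 = 2.4762 bits/symbol


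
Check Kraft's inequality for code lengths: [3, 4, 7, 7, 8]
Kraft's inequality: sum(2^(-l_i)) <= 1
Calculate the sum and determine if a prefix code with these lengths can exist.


Sum = 2^(-3) + 2^(-4) + 2^(-7) + 2^(-7) + 2^(-8)
    = 0.125 + 0.0625 + 0.0078125 + 0.0078125 + 0.00390625
    = 53/256 = 0.20703125
Since 0.20703125 <= 1, Kraft's inequality IS satisfied.
A prefix code with these lengths CAN exist.

Kraft sum = 0.20703125. Satisfied.


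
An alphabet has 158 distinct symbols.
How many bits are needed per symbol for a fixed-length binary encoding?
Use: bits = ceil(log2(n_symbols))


log2(158) = 7.3038
Bracket: 2^7 = 128 < 158 <= 2^8 = 256
So ceil(log2(158)) = 8

bits = ceil(log2(158)) = ceil(7.3038) = 8 bits


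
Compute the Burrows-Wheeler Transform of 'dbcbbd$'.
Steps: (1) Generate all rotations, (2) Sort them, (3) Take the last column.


Rotations (sorted):
  0: $dbcbbd -> last char: d
  1: bbd$dbc -> last char: c
  2: bcbbd$d -> last char: d
  3: bd$dbcb -> last char: b
  4: cbbd$db -> last char: b
  5: d$dbcbb -> last char: b
  6: dbcbbd$ -> last char: $


BWT = dcdbbb$


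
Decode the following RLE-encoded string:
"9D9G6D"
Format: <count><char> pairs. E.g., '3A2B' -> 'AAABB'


Expanding each <count><char> pair:
  9D -> 'DDDDDDDDD'
  9G -> 'GGGGGGGGG'
  6D -> 'DDDDDD'

Decoded = DDDDDDDDDGGGGGGGGGDDDDDD


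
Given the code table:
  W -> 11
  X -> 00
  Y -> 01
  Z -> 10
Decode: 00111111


Decoding:
00 -> X
11 -> W
11 -> W
11 -> W


Result: XWWW


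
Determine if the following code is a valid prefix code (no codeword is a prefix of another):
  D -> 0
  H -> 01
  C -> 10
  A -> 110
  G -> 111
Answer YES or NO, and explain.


Checking each pair (does one codeword prefix another?):
  D='0' vs H='01': prefix -- VIOLATION

NO -- this is NOT a valid prefix code. D (0) is a prefix of H (01).


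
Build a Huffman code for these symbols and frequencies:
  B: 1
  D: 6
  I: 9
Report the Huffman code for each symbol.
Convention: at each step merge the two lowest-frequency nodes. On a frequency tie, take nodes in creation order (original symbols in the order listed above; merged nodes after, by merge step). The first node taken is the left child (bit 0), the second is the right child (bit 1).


Huffman tree construction:
Step 1: Merge B(1) + D(6) = 7
Step 2: Merge (B+D)(7) + I(9) = 16
Read each symbol's code off the tree from the root (left child = 0, right child = 1).

Codes:
  B: 00 (length 2)
  D: 01 (length 2)
  I: 1 (length 1)
Average code length: 23/16 = 1.4375 bits/symbol


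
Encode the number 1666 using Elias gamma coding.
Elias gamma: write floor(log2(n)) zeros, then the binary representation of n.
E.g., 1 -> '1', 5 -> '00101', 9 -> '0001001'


num_bits = floor(log2(1666)) + 1 = 11
leading_zeros = num_bits - 1 = 10
binary(1666) = 11010000010

Elias gamma(1666) = '0000000000' + '11010000010' = 000000000011010000010 (21 bits)


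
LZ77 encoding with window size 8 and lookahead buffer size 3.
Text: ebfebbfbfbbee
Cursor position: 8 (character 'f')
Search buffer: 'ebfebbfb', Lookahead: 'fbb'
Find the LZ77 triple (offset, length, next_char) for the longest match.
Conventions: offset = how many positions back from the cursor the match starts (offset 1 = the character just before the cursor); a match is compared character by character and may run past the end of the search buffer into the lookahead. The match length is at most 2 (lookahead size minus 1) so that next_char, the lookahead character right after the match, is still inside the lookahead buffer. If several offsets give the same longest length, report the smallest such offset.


Try each offset into the search buffer:
  offset=1 (pos 7, char 'b'): match length 0
  offset=2 (pos 6, char 'f'): match length 2
  offset=3 (pos 5, char 'b'): match length 0
  offset=4 (pos 4, char 'b'): match length 0
  offset=5 (pos 3, char 'e'): match length 0
  offset=6 (pos 2, char 'f'): match length 1
  offset=7 (pos 1, char 'b'): match length 0
  offset=8 (pos 0, char 'e'): match length 0
Longest match has length 2 at offset 2.
next_char = character at position 8 + 2 = 10 -> 'b'

Best match: offset=2, length=2 (matching 'fb' starting at position 6)
LZ77 triple: (2, 2, 'b')


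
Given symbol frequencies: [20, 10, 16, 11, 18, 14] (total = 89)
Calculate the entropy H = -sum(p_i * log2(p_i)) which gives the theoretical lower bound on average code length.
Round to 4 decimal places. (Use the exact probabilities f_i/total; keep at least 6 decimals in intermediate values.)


Per-symbol terms -p_i * log2(p_i) with p_i = f_i/89:
  p = 20/89 = 0.224719: log2(p) = -2.153805, -p*log2(p) = 0.484001
  p = 10/89 = 0.112360: log2(p) = -3.153805, -p*log2(p) = 0.354360
  p = 16/89 = 0.179775: log2(p) = -2.475733, -p*log2(p) = 0.445076
  p = 11/89 = 0.123596: log2(p) = -3.016302, -p*log2(p) = 0.372801
  p = 18/89 = 0.202247: log2(p) = -2.305808, -p*log2(p) = 0.466343
  p = 14/89 = 0.157303: log2(p) = -2.668379, -p*log2(p) = 0.419745
H = 0.484001 + 0.354360 + 0.445076 + 0.372801 + 0.466343 + 0.419745 = 2.542326

H = 2.5423 bits/symbol


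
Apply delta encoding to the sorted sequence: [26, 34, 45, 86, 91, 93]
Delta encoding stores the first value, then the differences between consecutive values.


First value: 26
Deltas:
  34 - 26 = 8
  45 - 34 = 11
  86 - 45 = 41
  91 - 86 = 5
  93 - 91 = 2


Delta encoded: [26, 8, 11, 41, 5, 2]


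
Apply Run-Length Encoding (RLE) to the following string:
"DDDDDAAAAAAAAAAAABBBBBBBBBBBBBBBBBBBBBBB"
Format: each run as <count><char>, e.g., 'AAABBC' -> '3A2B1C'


Scanning runs left to right:
  i=0: run of 'D' x 5 -> '5D'
  i=5: run of 'A' x 12 -> '12A'
  i=17: run of 'B' x 23 -> '23B'

RLE = 5D12A23B


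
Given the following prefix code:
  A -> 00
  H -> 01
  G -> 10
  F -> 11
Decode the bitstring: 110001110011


Decoding step by step:
Bits 11 -> F
Bits 00 -> A
Bits 01 -> H
Bits 11 -> F
Bits 00 -> A
Bits 11 -> F


Decoded message: FAHFAF


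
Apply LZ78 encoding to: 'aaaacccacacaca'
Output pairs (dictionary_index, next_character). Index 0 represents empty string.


LZ78 encoding steps:
Dictionary: {0: ''}
Step 1: w='' (idx 0), next='a' -> output (0, 'a'), add 'a' as idx 1
Step 2: w='a' (idx 1), next='a' -> output (1, 'a'), add 'aa' as idx 2
Step 3: w='a' (idx 1), next='c' -> output (1, 'c'), add 'ac' as idx 3
Step 4: w='' (idx 0), next='c' -> output (0, 'c'), add 'c' as idx 4
Step 5: w='c' (idx 4), next='a' -> output (4, 'a'), add 'ca' as idx 5
Step 6: w='ca' (idx 5), next='c' -> output (5, 'c'), add 'cac' as idx 6
Step 7: w='ac' (idx 3), next='a' -> output (3, 'a'), add 'aca' as idx 7


Encoded: [(0, 'a'), (1, 'a'), (1, 'c'), (0, 'c'), (4, 'a'), (5, 'c'), (3, 'a')]


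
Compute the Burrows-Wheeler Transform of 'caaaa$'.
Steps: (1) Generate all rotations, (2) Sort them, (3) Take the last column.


Rotations (sorted):
  0: $caaaa -> last char: a
  1: a$caaa -> last char: a
  2: aa$caa -> last char: a
  3: aaa$ca -> last char: a
  4: aaaa$c -> last char: c
  5: caaaa$ -> last char: $


BWT = aaaac$


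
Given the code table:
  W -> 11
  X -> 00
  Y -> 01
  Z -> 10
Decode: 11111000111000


Decoding:
11 -> W
11 -> W
10 -> Z
00 -> X
11 -> W
10 -> Z
00 -> X


Result: WWZXWZX


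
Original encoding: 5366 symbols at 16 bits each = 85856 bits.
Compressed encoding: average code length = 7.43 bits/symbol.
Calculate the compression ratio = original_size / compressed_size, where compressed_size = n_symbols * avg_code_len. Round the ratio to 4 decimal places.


original_size = n_symbols * orig_bits = 5366 * 16 = 85856 bits
compressed_size = n_symbols * avg_code_len = 5366 * 7.43 = 39869.38 bits
ratio = original_size / compressed_size = 85856 / 39869.38 = 2.1534

Compression ratio = 2.1534


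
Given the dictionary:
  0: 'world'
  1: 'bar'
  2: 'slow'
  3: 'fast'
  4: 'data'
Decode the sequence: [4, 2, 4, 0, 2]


Look up each index in the dictionary:
  4 -> 'data'
  2 -> 'slow'
  4 -> 'data'
  0 -> 'world'
  2 -> 'slow'

Decoded: "data slow data world slow"


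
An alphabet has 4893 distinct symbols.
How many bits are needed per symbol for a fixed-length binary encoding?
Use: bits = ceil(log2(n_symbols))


log2(4893) = 12.2565
Bracket: 2^12 = 4096 < 4893 <= 2^13 = 8192
So ceil(log2(4893)) = 13

bits = ceil(log2(4893)) = ceil(12.2565) = 13 bits


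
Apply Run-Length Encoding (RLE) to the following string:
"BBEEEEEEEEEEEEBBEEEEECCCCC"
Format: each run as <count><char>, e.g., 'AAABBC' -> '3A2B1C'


Scanning runs left to right:
  i=0: run of 'B' x 2 -> '2B'
  i=2: run of 'E' x 12 -> '12E'
  i=14: run of 'B' x 2 -> '2B'
  i=16: run of 'E' x 5 -> '5E'
  i=21: run of 'C' x 5 -> '5C'

RLE = 2B12E2B5E5C


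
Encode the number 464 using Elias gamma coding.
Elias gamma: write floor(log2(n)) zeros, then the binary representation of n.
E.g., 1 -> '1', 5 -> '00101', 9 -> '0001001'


num_bits = floor(log2(464)) + 1 = 9
leading_zeros = num_bits - 1 = 8
binary(464) = 111010000

Elias gamma(464) = '00000000' + '111010000' = 00000000111010000 (17 bits)


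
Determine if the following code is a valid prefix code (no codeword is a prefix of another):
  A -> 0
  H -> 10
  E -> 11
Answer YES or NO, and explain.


Checking each pair (does one codeword prefix another?):
  A='0' vs H='10': no prefix
  A='0' vs E='11': no prefix
  H='10' vs A='0': no prefix
  H='10' vs E='11': no prefix
  E='11' vs A='0': no prefix
  E='11' vs H='10': no prefix
No violation found over all pairs.

YES -- this is a valid prefix code. No codeword is a prefix of any other codeword.


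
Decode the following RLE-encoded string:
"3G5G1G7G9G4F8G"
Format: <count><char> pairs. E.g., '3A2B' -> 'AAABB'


Expanding each <count><char> pair:
  3G -> 'GGG'
  5G -> 'GGGGG'
  1G -> 'G'
  7G -> 'GGGGGGG'
  9G -> 'GGGGGGGGG'
  4F -> 'FFFF'
  8G -> 'GGGGGGGG'

Decoded = GGGGGGGGGGGGGGGGGGGGGGGGGFFFFGGGGGGGG


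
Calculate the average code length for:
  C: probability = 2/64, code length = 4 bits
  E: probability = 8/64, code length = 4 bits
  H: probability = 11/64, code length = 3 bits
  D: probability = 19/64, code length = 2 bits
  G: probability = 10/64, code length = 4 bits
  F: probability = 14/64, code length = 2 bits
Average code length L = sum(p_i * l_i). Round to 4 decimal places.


Weighted contributions p_i * l_i:
  C: (2/64) * 4 = 8/64
  E: (8/64) * 4 = 32/64
  H: (11/64) * 3 = 33/64
  D: (19/64) * 2 = 38/64
  G: (10/64) * 4 = 40/64
  F: (14/64) * 2 = 28/64
Sum = (8 + 32 + 33 + 38 + 40 + 28)/64 = 179/64

L = 179/64 = 2.7969 bits/symbol


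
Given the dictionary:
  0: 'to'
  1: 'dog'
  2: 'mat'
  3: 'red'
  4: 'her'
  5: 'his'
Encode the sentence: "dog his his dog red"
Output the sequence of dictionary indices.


Look up each word in the dictionary:
  'dog' -> 1
  'his' -> 5
  'his' -> 5
  'dog' -> 1
  'red' -> 3

Encoded: [1, 5, 5, 1, 3]


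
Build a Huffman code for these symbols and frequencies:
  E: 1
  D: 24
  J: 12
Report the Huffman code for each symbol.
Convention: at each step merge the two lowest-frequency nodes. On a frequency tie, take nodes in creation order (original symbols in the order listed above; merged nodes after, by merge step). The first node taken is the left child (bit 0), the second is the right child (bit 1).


Huffman tree construction:
Step 1: Merge E(1) + J(12) = 13
Step 2: Merge (E+J)(13) + D(24) = 37
Read each symbol's code off the tree from the root (left child = 0, right child = 1).

Codes:
  E: 00 (length 2)
  D: 1 (length 1)
  J: 01 (length 2)
Average code length: 50/37 = 1.3514 bits/symbol
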